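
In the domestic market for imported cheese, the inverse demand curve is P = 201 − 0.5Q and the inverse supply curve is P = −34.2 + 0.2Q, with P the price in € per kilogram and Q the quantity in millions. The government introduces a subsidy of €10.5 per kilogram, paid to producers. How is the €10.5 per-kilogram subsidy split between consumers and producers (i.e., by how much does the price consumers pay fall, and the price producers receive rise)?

Rewrite in direct form: Qd = 402 − 2P and Qs = 5P + 171.
Without the subsidy, 402 − 2P = 5P + 171 gives 7P = 231, so P* = €33 and Q* = 336.
With a per-unit subsidy paid to producers, each receives P + 10.5 per unit sold, so supply becomes Qs = 5(P + 10.5) + 171.
New equilibrium: consumers pay €25.5, producers receive €36, Q = 351. (Wedge: Pb − Ps = −10.5.)
Gain to consumers: €7.5; to producers: €3. (They sum to €10.5.)

Consumers gain €7.5 per kilogram; producers gain €3 per kilogram.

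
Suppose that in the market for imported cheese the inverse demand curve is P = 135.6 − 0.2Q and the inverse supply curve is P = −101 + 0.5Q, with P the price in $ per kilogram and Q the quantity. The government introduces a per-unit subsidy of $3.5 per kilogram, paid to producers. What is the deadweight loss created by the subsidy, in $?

Rewrite in direct form: Qd = 678 − 5P and Qs = 2P + 202.
Before the subsidy: set 678 − 5P = 2P + 202 → P* = $68, Q* = 338.
With a per-unit subsidy paid to producers, each receives P + 3.5 per unit sold, so supply becomes Qs = 2(P + 3.5) + 202.
New equilibrium: buyers pay $67, producers receive $70.5, Q = 343. (Wedge: Pb − Ps = −3.5.)
Quantity rises by |ΔQ| = |338 − 343| = 5.
DWL = ½ · t · |ΔQ| = ½ · 3.5 · 5 = $8.75.

Deadweight loss = $8.75.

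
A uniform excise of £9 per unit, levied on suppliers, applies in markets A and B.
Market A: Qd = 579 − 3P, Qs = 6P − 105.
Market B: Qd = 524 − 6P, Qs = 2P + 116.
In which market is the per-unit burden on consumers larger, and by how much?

Market A, by £3.75.

Market A: pre-tax P* = £76, Q* = 351; post-tax Q = 333; per-unit burden on consumers = £6.
Market B: pre-tax P* = £51, Q* = 218; post-tax Q = 204.5; per-unit burden on consumers = £2.25.
Difference: £6 vs £2.25 → market A is larger by £3.75.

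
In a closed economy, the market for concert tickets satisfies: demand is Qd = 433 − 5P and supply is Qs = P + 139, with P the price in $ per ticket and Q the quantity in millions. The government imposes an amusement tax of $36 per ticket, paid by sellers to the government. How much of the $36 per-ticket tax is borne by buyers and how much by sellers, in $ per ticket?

Buyers bear $6 per ticket; sellers bear $30 per ticket.

Without the tax, 433 − 5P = P + 139 gives 6P = 294, so P* = $49 and Q* = 188.
With the tax collected from sellers, supply shifts: Qs = (P − 36) + 139.
Solving gives Q = 158 with buyers paying $55 and sellers receiving $19 (the $36 wedge).
Burden on buyers: $6; on sellers: $30. (They sum to $36.)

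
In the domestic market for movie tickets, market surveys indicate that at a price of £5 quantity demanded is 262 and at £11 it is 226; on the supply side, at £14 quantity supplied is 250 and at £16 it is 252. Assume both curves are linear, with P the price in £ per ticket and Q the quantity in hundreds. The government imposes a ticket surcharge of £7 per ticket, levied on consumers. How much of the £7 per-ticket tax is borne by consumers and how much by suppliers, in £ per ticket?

Demand slope: (226 − 262)/(11 − 5) = -6, so Qd = 292 − 6P.
Supply slope: (252 − 250)/(16 − 14) = 1, so Qs = P + 236.
Without the tax, 292 − 6P = P + 236 gives 7P = 56, so P* = £8 and Q* = 244.
With the tax collected from consumers, demand (in seller-price terms) shifts: Qd = 292 − 6(P + 7).
New equilibrium: consumers pay £9, suppliers receive £2, Q = 238. (Wedge: Pb − Ps = 7.)
Burden on consumers: £1; on suppliers: £6. (They sum to £7.)
The less price-elastic side of the market bears the larger share of a per-unit tax.

Consumers bear £1 per ticket; suppliers bear £6 per ticket.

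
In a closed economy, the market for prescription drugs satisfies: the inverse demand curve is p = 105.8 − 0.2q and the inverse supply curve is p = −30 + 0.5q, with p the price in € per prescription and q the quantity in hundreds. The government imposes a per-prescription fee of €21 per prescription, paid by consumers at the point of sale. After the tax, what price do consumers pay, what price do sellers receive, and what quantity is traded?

Rewrite in direct form: qd = 529 − 5p and qs = 2p + 60.
Without the tax, 529 − 5p = 2p + 60 gives 7p = 469, so p* = €67 and q* = 194.
With the tax collected from consumers, demand (in seller-price terms) shifts: qd = 529 − 5(p + 21).
Solving gives q = 164 with consumers paying €73 and sellers receiving €52 (the €21 wedge).
The less price-elastic side of the market bears the larger share of a per-unit tax.

Consumers pay €73; sellers receive €52; quantity = 164.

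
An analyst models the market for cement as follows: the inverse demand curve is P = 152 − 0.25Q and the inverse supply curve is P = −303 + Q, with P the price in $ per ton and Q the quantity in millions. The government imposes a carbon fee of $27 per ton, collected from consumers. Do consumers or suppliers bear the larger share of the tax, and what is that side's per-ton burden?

Suppliers bear the larger share: $21.6 per ton.

Rewrite in direct form: Qd = 608 − 4P and Qs = P + 303.
Before the tax: set 608 − 4P = P + 303 → P* = $61, Q* = 364.
With the tax collected from consumers, demand (in seller-price terms) shifts: Qd = 608 − 4(P + 27).
Solving gives Q = 342.4 with consumers paying $66.4 and suppliers receiving $39.4 (the $27 wedge).
Per-ton burden: consumers $5.4, suppliers $21.6.
Suppliers take the larger share because supply is less price-elastic here (demand slope 4 vs supply slope 1).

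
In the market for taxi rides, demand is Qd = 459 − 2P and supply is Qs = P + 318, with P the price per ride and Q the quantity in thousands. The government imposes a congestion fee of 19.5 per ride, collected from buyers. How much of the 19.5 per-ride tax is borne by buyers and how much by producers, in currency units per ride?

Buyers bear 6.5 per ride; producers bear 13 per ride.

Without the tax, 459 − 2P = P + 318 gives 3P = 141, so P* = 47 and Q* = 365.
With the tax collected from buyers, demand (in seller-price terms) shifts: Qd = 459 − 2(P + 19.5).
Solving gives Q = 352 with buyers paying 53.5 and producers receiving 34 (the 19.5 wedge).
Burden on buyers: 6.5; on producers: 13. (They sum to 19.5.)
The less price-elastic side of the market bears the larger share of a per-unit tax.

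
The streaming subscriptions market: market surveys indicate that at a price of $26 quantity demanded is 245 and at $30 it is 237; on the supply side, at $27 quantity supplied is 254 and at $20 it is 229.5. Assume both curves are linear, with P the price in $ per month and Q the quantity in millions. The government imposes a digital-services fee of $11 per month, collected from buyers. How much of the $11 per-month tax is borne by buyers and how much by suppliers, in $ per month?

Demand slope: (237 − 245)/(30 − 26) = -2, so Qd = 297 − 2P.
Supply slope: (229.5 − 254)/(20 − 27) = 3.5, so Qs = 3.5P + 159.5.
Before the tax: set 297 − 2P = 3.5P + 159.5 → P* = $25, Q* = 247.
With the tax collected from buyers, demand (in seller-price terms) shifts: Qd = 297 − 2(P + 11).
New equilibrium: buyers pay $32, suppliers receive $21, Q = 233. (Wedge: Pb − Ps = 11.)
Burden on buyers: $7; on suppliers: $4. (They sum to $11.)
The less price-elastic side of the market bears the larger share of a per-unit tax.

Buyers bear $7 per month; suppliers bear $4 per month.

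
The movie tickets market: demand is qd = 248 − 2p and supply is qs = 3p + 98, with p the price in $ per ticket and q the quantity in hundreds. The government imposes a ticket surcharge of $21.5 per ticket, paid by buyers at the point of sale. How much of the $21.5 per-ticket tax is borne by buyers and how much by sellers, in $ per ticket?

Without the tax, 248 − 2p = 3p + 98 gives 5p = 150, so p* = $30 and q* = 188.
With the tax collected from buyers, demand (in seller-price terms) shifts: qd = 248 − 2(p + 21.5).
New equilibrium: buyers pay $42.9, sellers receive $21.4, q = 162.2. (Wedge: pb − ps = 21.5.)
Burden on buyers: $12.9; on sellers: $8.6. (They sum to $21.5.)
The less price-elastic side of the market bears the larger share of a per-unit tax.

Buyers bear $12.9 per ticket; sellers bear $8.6 per ticket.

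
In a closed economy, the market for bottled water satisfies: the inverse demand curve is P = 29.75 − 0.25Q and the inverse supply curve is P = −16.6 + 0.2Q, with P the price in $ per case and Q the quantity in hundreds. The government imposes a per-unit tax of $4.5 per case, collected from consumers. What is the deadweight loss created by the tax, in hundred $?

Inverting to Q(P) form: Qd = 119 − 4P; Qs = 5P + 83.
Without the tax, 119 − 4P = 5P + 83 gives 9P = 36, so P* = $4 and Q* = 103.
With the tax collected from consumers, demand (in seller-price terms) shifts: Qd = 119 − 4(P + 4.5).
Solving gives Q = 93 with consumers paying $6.5 and sellers receiving $2 (the $4.5 wedge).
Quantity falls by |ΔQ| = |103 − 93| = 10.
DWL = ½ · t · |ΔQ| = ½ · 4.5 · 10 = $22.5.

Deadweight loss = $22.5 hundred.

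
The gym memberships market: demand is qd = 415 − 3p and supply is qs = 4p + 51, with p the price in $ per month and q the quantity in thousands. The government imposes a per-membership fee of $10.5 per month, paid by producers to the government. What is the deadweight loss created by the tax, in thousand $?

Before the tax: set 415 − 3p = 4p + 51 → p* = $52, q* = 259.
With the tax collected from producers, supply shifts: qs = 4(p − 10.5) + 51.
Solving gives q = 241 with consumers paying $58 and producers receiving $47.5 (the $10.5 wedge).
Quantity falls by |ΔQ| = |259 − 241| = 18.
DWL = ½ · t · |ΔQ| = ½ · 10.5 · 18 = $94.5.

Deadweight loss = $94.5 thousand.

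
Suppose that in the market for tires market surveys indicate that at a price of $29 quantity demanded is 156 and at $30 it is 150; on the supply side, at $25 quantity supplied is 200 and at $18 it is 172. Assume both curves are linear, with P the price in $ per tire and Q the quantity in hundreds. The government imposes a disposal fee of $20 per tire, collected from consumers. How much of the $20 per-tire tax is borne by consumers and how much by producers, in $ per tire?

Consumers bear $8 per tire; producers bear $12 per tire.

Demand slope: (150 − 156)/(30 − 29) = -6, so Qd = 330 − 6P.
Supply slope: (172 − 200)/(18 − 25) = 4, so Qs = 4P + 100.
Before the tax: set 330 − 6P = 4P + 100 → P* = $23, Q* = 192.
With the tax collected from consumers, demand (in seller-price terms) shifts: Qd = 330 − 6(P + 20).
Solving gives Q = 144 with consumers paying $31 and producers receiving $11 (the $20 wedge).
Burden on consumers: $8; on producers: $12. (They sum to $20.)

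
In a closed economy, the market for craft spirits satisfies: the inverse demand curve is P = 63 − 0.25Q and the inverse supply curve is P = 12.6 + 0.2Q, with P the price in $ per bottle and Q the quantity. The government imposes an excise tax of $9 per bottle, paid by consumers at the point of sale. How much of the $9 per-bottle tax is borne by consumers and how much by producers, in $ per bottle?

Consumers bear $5 per bottle; producers bear $4 per bottle.

Rewrite in direct form: Qd = 252 − 4P and Qs = 5P − 63.
Before the tax: set 252 − 4P = 5P − 63 → P* = $35, Q* = 112.
With the tax collected from consumers, demand (in seller-price terms) shifts: Qd = 252 − 4(P + 9).
New equilibrium: consumers pay $40, producers receive $31, Q = 92. (Wedge: Pb − Ps = 9.)
Burden on consumers: $5; on producers: $4. (They sum to $9.)
The less price-elastic side of the market bears the larger share of a per-unit tax.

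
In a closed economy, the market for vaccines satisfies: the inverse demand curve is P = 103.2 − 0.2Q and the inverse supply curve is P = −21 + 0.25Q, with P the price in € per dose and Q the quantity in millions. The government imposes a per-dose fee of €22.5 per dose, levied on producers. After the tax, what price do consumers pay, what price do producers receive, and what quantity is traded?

Rewrite in direct form: Qd = 516 − 5P and Qs = 4P + 84.
Before the tax: set 516 − 5P = 4P + 84 → P* = €48, Q* = 276.
With the tax collected from producers, supply shifts: Qs = 4(P − 22.5) + 84.
Solving gives Q = 226 with consumers paying €58 and producers receiving €35.5 (the €22.5 wedge).

Consumers pay €58; producers receive €35.5; quantity = 226.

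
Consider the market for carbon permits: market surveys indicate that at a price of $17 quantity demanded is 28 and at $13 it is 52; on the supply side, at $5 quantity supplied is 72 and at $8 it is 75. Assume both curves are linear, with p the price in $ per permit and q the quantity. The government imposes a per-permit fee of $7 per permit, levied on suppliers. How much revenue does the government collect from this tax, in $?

Tax revenue = $490.

Demand slope: (52 − 28)/(13 − 17) = -6, so qd = 130 − 6p.
Supply slope: (75 − 72)/(8 − 5) = 1, so qs = p + 67.
Before the tax: set 130 − 6p = p + 67 → p* = $9, q* = 76.
With the tax collected from suppliers, supply shifts: qs = (p − 7) + 67.
New equilibrium: buyers pay $10, suppliers receive $3, q = 70. (Wedge: pb − ps = 7.)
Revenue = t · Q = 7 · 70 = $490.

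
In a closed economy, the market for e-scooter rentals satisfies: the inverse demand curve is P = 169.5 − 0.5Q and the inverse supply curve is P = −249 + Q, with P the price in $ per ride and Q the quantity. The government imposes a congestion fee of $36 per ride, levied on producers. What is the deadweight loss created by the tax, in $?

Rewrite in direct form: Qd = 339 − 2P and Qs = P + 249.
Without the tax, 339 − 2P = P + 249 gives 3P = 90, so P* = $30 and Q* = 279.
With the tax collected from producers, supply shifts: Qs = (P − 36) + 249.
New equilibrium: consumers pay $42, producers receive $6, Q = 255. (Wedge: Pb − Ps = 36.)
Quantity falls by |ΔQ| = |279 − 255| = 24.
DWL = ½ · t · |ΔQ| = ½ · 36 · 24 = $432.

Deadweight loss = $432.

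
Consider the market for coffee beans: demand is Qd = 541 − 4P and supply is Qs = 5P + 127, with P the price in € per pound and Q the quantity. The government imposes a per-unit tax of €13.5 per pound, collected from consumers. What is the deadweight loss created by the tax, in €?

Deadweight loss = €202.5.

Before the tax: set 541 − 4P = 5P + 127 → P* = €46, Q* = 357.
With the tax collected from consumers, demand (in seller-price terms) shifts: Qd = 541 − 4(P + 13.5).
New equilibrium: consumers pay €53.5, producers receive €40, Q = 327. (Wedge: Pb − Ps = 13.5.)
Quantity falls by |ΔQ| = |357 − 327| = 30.
DWL = ½ · t · |ΔQ| = ½ · 13.5 · 30 = €202.5.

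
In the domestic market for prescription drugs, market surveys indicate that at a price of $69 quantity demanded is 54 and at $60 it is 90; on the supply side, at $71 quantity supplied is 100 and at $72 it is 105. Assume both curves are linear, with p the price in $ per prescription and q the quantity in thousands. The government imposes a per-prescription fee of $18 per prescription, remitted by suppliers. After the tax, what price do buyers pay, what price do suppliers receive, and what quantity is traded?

Buyers pay $75; suppliers receive $57; quantity = 30.

Demand slope: (90 − 54)/(60 − 69) = -4, so qd = 330 − 4p.
Supply slope: (105 − 100)/(72 − 71) = 5, so qs = 5p − 255.
Before the tax: set 330 − 4p = 5p − 255 → p* = $65, q* = 70.
With the tax collected from suppliers, supply shifts: qs = 5(p − 18) − 255.
New equilibrium: buyers pay $75, suppliers receive $57, q = 30. (Wedge: pb − ps = 18.)
The less price-elastic side of the market bears the larger share of a per-unit tax.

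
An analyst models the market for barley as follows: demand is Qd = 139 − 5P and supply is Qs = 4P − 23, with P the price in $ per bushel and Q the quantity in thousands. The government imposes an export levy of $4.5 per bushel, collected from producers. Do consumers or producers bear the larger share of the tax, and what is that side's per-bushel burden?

Producers bear the larger share: $2.5 per bushel.

Before the tax: set 139 − 5P = 4P − 23 → P* = $18, Q* = 49.
With the tax collected from producers, supply shifts: Qs = 4(P − 4.5) − 23.
New equilibrium: consumers pay $20, producers receive $15.5, Q = 39. (Wedge: Pb − Ps = 4.5.)
Per-bushel burden: consumers $2, producers $2.5.
Producers take the larger share because supply is less price-elastic here (demand slope 5 vs supply slope 4).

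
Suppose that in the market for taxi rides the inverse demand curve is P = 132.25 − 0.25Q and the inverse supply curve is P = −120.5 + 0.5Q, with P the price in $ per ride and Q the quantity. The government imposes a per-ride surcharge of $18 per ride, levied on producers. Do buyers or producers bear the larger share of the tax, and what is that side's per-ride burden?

Producers bear the larger share: $12 per ride.

Inverting to Q(P) form: Qd = 529 − 4P; Qs = 2P + 241.
Before the tax: set 529 − 4P = 2P + 241 → P* = $48, Q* = 337.
With the tax collected from producers, supply shifts: Qs = 2(P − 18) + 241.
New equilibrium: buyers pay $54, producers receive $36, Q = 313. (Wedge: Pb − Ps = 18.)
Per-ride burden: buyers $6, producers $12.
Producers take the larger share because supply is less price-elastic here (demand slope 4 vs supply slope 2).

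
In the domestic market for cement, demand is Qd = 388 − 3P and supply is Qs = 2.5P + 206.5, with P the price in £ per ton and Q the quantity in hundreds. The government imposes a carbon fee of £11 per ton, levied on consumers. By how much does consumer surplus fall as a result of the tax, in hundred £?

Without the tax, 388 − 3P = 2.5P + 206.5 gives 5.5P = 181.5, so P* = £33 and Q* = 289.
With the tax collected from consumers, demand (in seller-price terms) shifts: Qd = 388 − 3(P + 11).
Solving gives Q = 274 with consumers paying £38 and suppliers receiving £27 (the £11 wedge).
ΔCS is the trapezoid between Q = 274 and Q = 289 of height £5: ½ · (289 + 274) · 5 = £1407.5.

Consumer surplus falls by £1407.5 hundred.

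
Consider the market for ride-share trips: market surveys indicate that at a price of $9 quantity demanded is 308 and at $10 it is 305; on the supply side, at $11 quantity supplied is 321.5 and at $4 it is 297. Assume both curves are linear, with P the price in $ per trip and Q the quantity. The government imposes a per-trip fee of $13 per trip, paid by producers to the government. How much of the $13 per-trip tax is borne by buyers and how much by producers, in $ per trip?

Buyers bear $7 per trip; producers bear $6 per trip.

Demand slope: (305 − 308)/(10 − 9) = -3, so Qd = 335 − 3P.
Supply slope: (297 − 321.5)/(4 − 11) = 3.5, so Qs = 3.5P + 283.
Before the tax: set 335 − 3P = 3.5P + 283 → P* = $8, Q* = 311.
With the tax collected from producers, supply shifts: Qs = 3.5(P − 13) + 283.
Solving gives Q = 290 with buyers paying $15 and producers receiving $2 (the $13 wedge).
Burden on buyers: $7; on producers: $6. (They sum to $13.)
The less price-elastic side of the market bears the larger share of a per-unit tax.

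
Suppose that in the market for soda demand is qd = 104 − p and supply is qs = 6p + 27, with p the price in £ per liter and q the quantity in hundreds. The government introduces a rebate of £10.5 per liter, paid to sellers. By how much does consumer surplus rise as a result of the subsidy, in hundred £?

Consumer surplus rises by £877.5 hundred.

Without the subsidy, 104 − p = 6p + 27 gives 7p = 77, so p* = £11 and q* = 93.
With a per-unit subsidy paid to sellers, each receives p + 10.5 per unit sold, so supply becomes qs = 6(p + 10.5) + 27.
New equilibrium: buyers pay £2, sellers receive £12.5, q = 102. (Wedge: pb − ps = −10.5.)
ΔCS is the trapezoid between Q = 102 and Q = 93 of height £9: ½ · (93 + 102) · 9 = £877.5.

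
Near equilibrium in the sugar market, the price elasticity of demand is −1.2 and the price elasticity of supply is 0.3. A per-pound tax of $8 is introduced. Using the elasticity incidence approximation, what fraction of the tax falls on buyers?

Buyers' share ≈ 0.2.

Incidence ratio: buyers' share ≈ εs / (εs + |εd|) = 0.3 / (0.3 + 1.2) = 0.2.
Supply is the less elastic side, so buyers bear the smaller share.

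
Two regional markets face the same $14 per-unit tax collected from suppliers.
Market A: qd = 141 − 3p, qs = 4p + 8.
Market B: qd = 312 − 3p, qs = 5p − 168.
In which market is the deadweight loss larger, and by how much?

Market A: pre-tax p* = $19, q* = 84; post-tax q = 60; deadweight loss = $168.
Market B: pre-tax p* = $60, q* = 132; post-tax q = 105.75; deadweight loss = $183.75.
Difference: $168 vs $183.75 → market B is larger by $15.75.

Market B, by $15.75.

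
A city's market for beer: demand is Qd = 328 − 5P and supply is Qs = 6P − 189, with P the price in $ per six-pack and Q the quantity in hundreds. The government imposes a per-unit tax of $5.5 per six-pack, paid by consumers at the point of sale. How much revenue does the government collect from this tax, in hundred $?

Before the tax: set 328 − 5P = 6P − 189 → P* = $47, Q* = 93.
With the tax collected from consumers, demand (in seller-price terms) shifts: Qd = 328 − 5(P + 5.5).
Solving gives Q = 78 with consumers paying $50 and sellers receiving $44.5 (the $5.5 wedge).
Revenue = t · Q = 5.5 · 78 = $429.

Tax revenue = $429 hundred.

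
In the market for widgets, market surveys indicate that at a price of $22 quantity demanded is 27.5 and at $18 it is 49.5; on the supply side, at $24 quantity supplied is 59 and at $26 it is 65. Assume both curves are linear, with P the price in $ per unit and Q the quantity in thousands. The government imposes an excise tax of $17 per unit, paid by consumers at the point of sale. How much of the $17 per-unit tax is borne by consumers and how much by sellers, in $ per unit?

Demand slope: (49.5 − 27.5)/(18 − 22) = -5.5, so Qd = 148.5 − 5.5P.
Supply slope: (65 − 59)/(26 − 24) = 3, so Qs = 3P − 13.
Without the tax, 148.5 − 5.5P = 3P − 13 gives 8.5P = 161.5, so P* = $19 and Q* = 44.
With the tax collected from consumers, demand (in seller-price terms) shifts: Qd = 148.5 − 5.5(P + 17).
New equilibrium: consumers pay $25, sellers receive $8, Q = 11. (Wedge: Pb − Ps = 17.)
Burden on consumers: $6; on sellers: $11. (They sum to $17.)

Consumers bear $6 per unit; sellers bear $11 per unit.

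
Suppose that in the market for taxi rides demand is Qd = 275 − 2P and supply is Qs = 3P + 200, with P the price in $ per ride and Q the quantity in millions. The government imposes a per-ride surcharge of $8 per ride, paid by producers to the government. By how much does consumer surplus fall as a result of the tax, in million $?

Before the tax: set 275 − 2P = 3P + 200 → P* = $15, Q* = 245.
With the tax collected from producers, supply shifts: Qs = 3(P − 8) + 200.
New equilibrium: consumers pay $19.8, producers receive $11.8, Q = 235.4. (Wedge: Pb − Ps = 8.)
ΔCS is the trapezoid between Q = 235.4 and Q = 245 of height $4.8: ½ · (245 + 235.4) · 4.8 = $1152.96.

Consumer surplus falls by $1152.96 million.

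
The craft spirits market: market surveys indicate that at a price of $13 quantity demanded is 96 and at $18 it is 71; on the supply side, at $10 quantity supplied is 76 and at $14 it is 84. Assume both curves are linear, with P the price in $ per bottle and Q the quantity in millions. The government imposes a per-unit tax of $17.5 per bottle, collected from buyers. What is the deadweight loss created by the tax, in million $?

Deadweight loss = $218.75 million.

Demand slope: (71 − 96)/(18 − 13) = -5, so Qd = 161 − 5P.
Supply slope: (84 − 76)/(14 − 10) = 2, so Qs = 2P + 56.
Before the tax: set 161 − 5P = 2P + 56 → P* = $15, Q* = 86.
With the tax collected from buyers, demand (in seller-price terms) shifts: Qd = 161 − 5(P + 17.5).
New equilibrium: buyers pay $20, producers receive $2.5, Q = 61. (Wedge: Pb − Ps = 17.5.)
Quantity falls by |ΔQ| = |86 − 61| = 25.
DWL = ½ · t · |ΔQ| = ½ · 17.5 · 25 = $218.75.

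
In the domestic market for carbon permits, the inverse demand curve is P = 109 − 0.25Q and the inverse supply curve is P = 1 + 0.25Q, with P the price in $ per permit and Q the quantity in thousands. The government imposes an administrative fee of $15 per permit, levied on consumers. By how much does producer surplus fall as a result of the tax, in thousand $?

Inverting to Q(P) form: Qd = 436 − 4P; Qs = 4P − 4.
Without the tax, 436 − 4P = 4P − 4 gives 8P = 440, so P* = $55 and Q* = 216.
With the tax collected from consumers, demand (in seller-price terms) shifts: Qd = 436 − 4(P + 15).
New equilibrium: consumers pay $62.5, sellers receive $47.5, Q = 186. (Wedge: Pb − Ps = 15.)
ΔPS is the trapezoid between Q = 186 and Q = 216 of height $7.5: ½ · (216 + 186) · 7.5 = $1507.5.

Producer surplus falls by $1507.5 thousand.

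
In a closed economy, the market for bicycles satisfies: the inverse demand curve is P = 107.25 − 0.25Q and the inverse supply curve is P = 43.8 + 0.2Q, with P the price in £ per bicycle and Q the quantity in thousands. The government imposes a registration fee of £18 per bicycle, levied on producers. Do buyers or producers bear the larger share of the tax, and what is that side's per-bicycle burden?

Inverting to Q(P) form: Qd = 429 − 4P; Qs = 5P − 219.
Before the tax: set 429 − 4P = 5P − 219 → P* = £72, Q* = 141.
With the tax collected from producers, supply shifts: Qs = 5(P − 18) − 219.
New equilibrium: buyers pay £82, producers receive £64, Q = 101. (Wedge: Pb − Ps = 18.)
Per-bicycle burden: buyers £10, producers £8.
Buyers take the larger share because demand is less price-elastic here (demand slope 4 vs supply slope 5).

Buyers bear the larger share: £10 per bicycle.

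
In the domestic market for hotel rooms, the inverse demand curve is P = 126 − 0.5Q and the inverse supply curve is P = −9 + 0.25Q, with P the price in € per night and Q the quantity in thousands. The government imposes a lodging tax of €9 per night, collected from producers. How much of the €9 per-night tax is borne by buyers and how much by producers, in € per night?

Inverting to Q(P) form: Qd = 252 − 2P; Qs = 4P + 36.
Before the tax: set 252 − 2P = 4P + 36 → P* = €36, Q* = 180.
With the tax collected from producers, supply shifts: Qs = 4(P − 9) + 36.
New equilibrium: buyers pay €42, producers receive €33, Q = 168. (Wedge: Pb − Ps = 9.)
Burden on buyers: €6; on producers: €3. (They sum to €9.)

Buyers bear €6 per night; producers bear €3 per night.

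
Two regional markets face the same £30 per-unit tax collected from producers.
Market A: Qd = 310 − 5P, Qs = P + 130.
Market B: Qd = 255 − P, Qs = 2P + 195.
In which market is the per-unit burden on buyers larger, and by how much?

Market B, by £15.

Market A: pre-tax P* = £30, Q* = 160; post-tax Q = 135; per-unit burden on buyers = £5.
Market B: pre-tax P* = £20, Q* = 235; post-tax Q = 215; per-unit burden on buyers = £20.
Difference: £5 vs £20 → market B is larger by £15.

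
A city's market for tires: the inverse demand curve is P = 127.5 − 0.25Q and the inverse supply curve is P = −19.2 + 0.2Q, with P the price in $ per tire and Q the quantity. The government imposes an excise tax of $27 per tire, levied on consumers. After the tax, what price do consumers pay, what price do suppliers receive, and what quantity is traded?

Consumers pay $61; suppliers receive $34; quantity = 266.

Rewrite in direct form: Qd = 510 − 4P and Qs = 5P + 96.
Without the tax, 510 − 4P = 5P + 96 gives 9P = 414, so P* = $46 and Q* = 326.
With the tax collected from consumers, demand (in seller-price terms) shifts: Qd = 510 − 4(P + 27).
New equilibrium: consumers pay $61, suppliers receive $34, Q = 266. (Wedge: Pb − Ps = 27.)
The less price-elastic side of the market bears the larger share of a per-unit tax.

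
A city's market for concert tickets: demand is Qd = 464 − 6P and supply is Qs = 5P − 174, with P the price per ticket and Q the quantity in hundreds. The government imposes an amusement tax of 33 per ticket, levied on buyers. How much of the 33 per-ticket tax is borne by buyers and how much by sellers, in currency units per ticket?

Buyers bear 15 per ticket; sellers bear 18 per ticket.

Without the tax, 464 − 6P = 5P − 174 gives 11P = 638, so P* = 58 and Q* = 116.
With the tax collected from buyers, demand (in seller-price terms) shifts: Qd = 464 − 6(P + 33).
New equilibrium: buyers pay 73, sellers receive 40, Q = 26. (Wedge: Pb − Ps = 33.)
Burden on buyers: 15; on sellers: 18. (They sum to 33.)
The less price-elastic side of the market bears the larger share of a per-unit tax.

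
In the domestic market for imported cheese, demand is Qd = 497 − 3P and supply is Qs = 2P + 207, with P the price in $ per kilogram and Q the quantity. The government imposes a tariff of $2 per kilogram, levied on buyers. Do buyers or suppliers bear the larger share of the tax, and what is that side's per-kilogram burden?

Before the tax: set 497 − 3P = 2P + 207 → P* = $58, Q* = 323.
With the tax collected from buyers, demand (in seller-price terms) shifts: Qd = 497 − 3(P + 2).
New equilibrium: buyers pay $58.8, suppliers receive $56.8, Q = 320.6. (Wedge: Pb − Ps = 2.)
Per-kilogram burden: buyers $0.8, suppliers $1.2.
Suppliers take the larger share because supply is less price-elastic here (demand slope 3 vs supply slope 2).
The less price-elastic side of the market bears the larger share of a per-unit tax.

Suppliers bear the larger share: $1.2 per kilogram.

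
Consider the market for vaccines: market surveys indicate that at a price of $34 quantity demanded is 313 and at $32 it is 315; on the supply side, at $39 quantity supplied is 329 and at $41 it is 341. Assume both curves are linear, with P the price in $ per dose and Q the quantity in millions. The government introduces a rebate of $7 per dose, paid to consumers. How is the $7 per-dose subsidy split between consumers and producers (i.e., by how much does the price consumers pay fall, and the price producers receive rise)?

Demand slope: (315 − 313)/(32 − 34) = -1, so Qd = 347 − P.
Supply slope: (341 − 329)/(41 − 39) = 6, so Qs = 6P + 95.
Before the subsidy: set 347 − P = 6P + 95 → P* = $36, Q* = 311.
With a per-unit subsidy paid to consumers, each effectively pays P − 7, so demand becomes Qd = 347 − (P − 7).
New equilibrium: consumers pay $30, producers receive $37, Q = 317. (Wedge: Pb − Ps = −7.)
Gain to consumers: $6; to producers: $1. (They sum to $7.)

Consumers gain $6 per dose; producers gain $1 per dose.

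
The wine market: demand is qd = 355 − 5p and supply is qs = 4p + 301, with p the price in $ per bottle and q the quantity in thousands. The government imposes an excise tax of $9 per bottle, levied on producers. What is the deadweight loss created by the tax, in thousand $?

Without the tax, 355 − 5p = 4p + 301 gives 9p = 54, so p* = $6 and q* = 325.
With the tax collected from producers, supply shifts: qs = 4(p − 9) + 301.
Solving gives q = 305 with buyers paying $10 and producers receiving $1 (the $9 wedge).
Quantity falls by |ΔQ| = |325 − 305| = 20.
DWL = ½ · t · |ΔQ| = ½ · 9 · 20 = $90.

Deadweight loss = $90 thousand.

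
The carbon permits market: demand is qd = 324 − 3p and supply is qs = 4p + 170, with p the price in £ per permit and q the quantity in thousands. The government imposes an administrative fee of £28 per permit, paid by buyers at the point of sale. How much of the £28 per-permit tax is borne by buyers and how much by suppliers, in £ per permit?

Buyers bear £16 per permit; suppliers bear £12 per permit.

Without the tax, 324 − 3p = 4p + 170 gives 7p = 154, so p* = £22 and q* = 258.
With the tax collected from buyers, demand (in seller-price terms) shifts: qd = 324 − 3(p + 28).
Solving gives q = 210 with buyers paying £38 and suppliers receiving £10 (the £28 wedge).
Burden on buyers: £16; on suppliers: £12. (They sum to £28.)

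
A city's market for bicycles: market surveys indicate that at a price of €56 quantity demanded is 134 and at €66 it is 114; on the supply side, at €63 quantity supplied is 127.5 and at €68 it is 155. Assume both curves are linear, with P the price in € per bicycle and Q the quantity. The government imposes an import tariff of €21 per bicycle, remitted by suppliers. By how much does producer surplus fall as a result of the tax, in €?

Producer surplus falls by €596.96.

Demand slope: (114 − 134)/(66 − 56) = -2, so Qd = 246 − 2P.
Supply slope: (155 − 127.5)/(68 − 63) = 5.5, so Qs = 5.5P − 219.
Without the tax, 246 − 2P = 5.5P − 219 gives 7.5P = 465, so P* = €62 and Q* = 122.
With the tax collected from suppliers, supply shifts: Qs = 5.5(P − 21) − 219.
Solving gives Q = 91.2 with buyers paying €77.4 and suppliers receiving €56.4 (the €21 wedge).
ΔPS is the trapezoid between Q = 91.2 and Q = 122 of height €5.6: ½ · (122 + 91.2) · 5.6 = €596.96.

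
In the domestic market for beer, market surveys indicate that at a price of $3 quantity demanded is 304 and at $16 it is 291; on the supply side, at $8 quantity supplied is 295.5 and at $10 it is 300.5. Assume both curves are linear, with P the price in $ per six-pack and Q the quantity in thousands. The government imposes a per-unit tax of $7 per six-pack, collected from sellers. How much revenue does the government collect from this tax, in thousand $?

Demand slope: (291 − 304)/(16 − 3) = -1, so Qd = 307 − P.
Supply slope: (300.5 − 295.5)/(10 − 8) = 2.5, so Qs = 2.5P + 275.5.
Before the tax: set 307 − P = 2.5P + 275.5 → P* = $9, Q* = 298.
With the tax collected from sellers, supply shifts: Qs = 2.5(P − 7) + 275.5.
Solving gives Q = 293 with consumers paying $14 and sellers receiving $7 (the $7 wedge).
Revenue = t · Q = 7 · 293 = $2051.

Tax revenue = $2051 thousand.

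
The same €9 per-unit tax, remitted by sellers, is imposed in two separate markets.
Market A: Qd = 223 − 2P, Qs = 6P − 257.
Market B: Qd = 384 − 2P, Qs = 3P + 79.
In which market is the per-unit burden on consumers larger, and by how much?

Market A, by €1.35.

Market A: pre-tax P* = €60, Q* = 103; post-tax Q = 89.5; per-unit burden on consumers = €6.75.
Market B: pre-tax P* = €61, Q* = 262; post-tax Q = 251.2; per-unit burden on consumers = €5.4.
Difference: €6.75 vs €5.4 → market A is larger by €1.35.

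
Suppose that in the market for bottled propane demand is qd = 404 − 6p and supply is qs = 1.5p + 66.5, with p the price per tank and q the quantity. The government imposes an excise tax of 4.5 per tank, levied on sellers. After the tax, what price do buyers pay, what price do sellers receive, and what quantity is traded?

Before the tax: set 404 − 6p = 1.5p + 66.5 → p* = 45, q* = 134.
With the tax collected from sellers, supply shifts: qs = 1.5(p − 4.5) + 66.5.
New equilibrium: buyers pay 45.9, sellers receive 41.4, q = 128.6. (Wedge: pb − ps = 4.5.)

Buyers pay 45.9; sellers receive 41.4; quantity = 128.6.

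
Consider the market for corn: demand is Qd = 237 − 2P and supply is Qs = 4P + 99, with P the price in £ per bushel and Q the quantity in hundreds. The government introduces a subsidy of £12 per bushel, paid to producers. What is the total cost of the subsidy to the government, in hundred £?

Government outlay = £2484 hundred.

Without the subsidy, 237 − 2P = 4P + 99 gives 6P = 138, so P* = £23 and Q* = 191.
With a per-unit subsidy paid to producers, each receives P + 12 per unit sold, so supply becomes Qs = 4(P + 12) + 99.
New equilibrium: buyers pay £15, producers receive £27, Q = 207. (Wedge: Pb − Ps = −12.)
Outlay = t · Q = 12 · 207 = £2484.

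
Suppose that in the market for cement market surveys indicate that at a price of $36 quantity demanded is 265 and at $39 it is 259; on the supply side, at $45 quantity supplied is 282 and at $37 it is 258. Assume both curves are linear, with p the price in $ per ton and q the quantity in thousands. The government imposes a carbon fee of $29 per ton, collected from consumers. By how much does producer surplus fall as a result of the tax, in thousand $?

Producer surplus falls by $2825.76 thousand.

Demand slope: (259 − 265)/(39 − 36) = -2, so qd = 337 − 2p.
Supply slope: (258 − 282)/(37 − 45) = 3, so qs = 3p + 147.
Before the tax: set 337 − 2p = 3p + 147 → p* = $38, q* = 261.
With the tax collected from consumers, demand (in seller-price terms) shifts: qd = 337 − 2(p + 29).
Solving gives q = 226.2 with consumers paying $55.4 and producers receiving $26.4 (the $29 wedge).
ΔPS is the trapezoid between Q = 226.2 and Q = 261 of height $11.6: ½ · (261 + 226.2) · 11.6 = $2825.76.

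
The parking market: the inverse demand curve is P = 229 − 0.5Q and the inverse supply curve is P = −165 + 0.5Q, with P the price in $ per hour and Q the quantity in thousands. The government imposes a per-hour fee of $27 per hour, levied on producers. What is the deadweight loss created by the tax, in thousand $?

Rewrite in direct form: Qd = 458 − 2P and Qs = 2P + 330.
Before the tax: set 458 − 2P = 2P + 330 → P* = $32, Q* = 394.
With the tax collected from producers, supply shifts: Qs = 2(P − 27) + 330.
New equilibrium: consumers pay $45.5, producers receive $18.5, Q = 367. (Wedge: Pb − Ps = 27.)
Quantity falls by |ΔQ| = |394 − 367| = 27.
DWL = ½ · t · |ΔQ| = ½ · 27 · 27 = $364.5.

Deadweight loss = $364.5 thousand.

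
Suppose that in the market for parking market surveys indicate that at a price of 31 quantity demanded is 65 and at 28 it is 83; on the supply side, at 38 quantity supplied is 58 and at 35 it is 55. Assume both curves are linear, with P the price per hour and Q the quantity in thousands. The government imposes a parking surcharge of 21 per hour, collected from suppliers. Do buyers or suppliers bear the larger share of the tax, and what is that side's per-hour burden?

Suppliers bear the larger share: 18 per hour.

Demand slope: (83 − 65)/(28 − 31) = -6, so Qd = 251 − 6P.
Supply slope: (55 − 58)/(35 − 38) = 1, so Qs = P + 20.
Without the tax, 251 − 6P = P + 20 gives 7P = 231, so P* = 33 and Q* = 53.
With the tax collected from suppliers, supply shifts: Qs = (P − 21) + 20.
Solving gives Q = 35 with buyers paying 36 and suppliers receiving 15 (the 21 wedge).
Per-hour burden: buyers 3, suppliers 18.
Suppliers take the larger share because supply is less price-elastic here (demand slope 6 vs supply slope 1).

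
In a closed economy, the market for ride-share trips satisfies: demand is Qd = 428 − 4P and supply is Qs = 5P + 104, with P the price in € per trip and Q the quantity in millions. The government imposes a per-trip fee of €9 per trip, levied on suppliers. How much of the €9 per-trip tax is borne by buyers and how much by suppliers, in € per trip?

Buyers bear €5 per trip; suppliers bear €4 per trip.

Without the tax, 428 − 4P = 5P + 104 gives 9P = 324, so P* = €36 and Q* = 284.
With the tax collected from suppliers, supply shifts: Qs = 5(P − 9) + 104.
Solving gives Q = 264 with buyers paying €41 and suppliers receiving €32 (the €9 wedge).
Burden on buyers: €5; on suppliers: €4. (They sum to €9.)
The less price-elastic side of the market bears the larger share of a per-unit tax.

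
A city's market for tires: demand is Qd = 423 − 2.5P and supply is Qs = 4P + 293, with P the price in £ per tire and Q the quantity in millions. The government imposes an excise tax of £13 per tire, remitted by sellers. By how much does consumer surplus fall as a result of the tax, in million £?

Consumer surplus falls by £2904 million.

Without the tax, 423 − 2.5P = 4P + 293 gives 6.5P = 130, so P* = £20 and Q* = 373.
With the tax collected from sellers, supply shifts: Qs = 4(P − 13) + 293.
Solving gives Q = 353 with consumers paying £28 and sellers receiving £15 (the £13 wedge).
ΔCS is the trapezoid between Q = 353 and Q = 373 of height £8: ½ · (373 + 353) · 8 = £2904.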